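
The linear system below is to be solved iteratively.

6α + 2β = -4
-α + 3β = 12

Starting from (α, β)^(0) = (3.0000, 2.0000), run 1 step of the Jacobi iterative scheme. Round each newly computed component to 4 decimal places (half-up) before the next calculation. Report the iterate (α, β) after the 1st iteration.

Iteration 1:
  α = (-4 - (2)·2.0000) / (6) = -1.3333
  β = (12 - (-1)·3.0000) / (3) = 5.0000

(-1.3333, 5.0000)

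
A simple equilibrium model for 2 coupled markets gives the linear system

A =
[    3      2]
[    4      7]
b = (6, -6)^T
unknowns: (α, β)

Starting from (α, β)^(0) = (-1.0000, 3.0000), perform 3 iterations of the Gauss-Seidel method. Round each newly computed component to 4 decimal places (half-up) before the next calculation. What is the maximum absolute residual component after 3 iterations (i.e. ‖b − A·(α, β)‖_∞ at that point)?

Iteration 1:
  α = (6 - (2)·3.0000) / (3) = 0.0000
  β = (-6 - (4)·0.0000) / (7) = -0.8571
Iteration 2:
  α = (6 - (2)·-0.8571) / (3) = 2.5714
  β = (-6 - (4)·2.5714) / (7) = -2.3265
Iteration 3:
  α = (6 - (2)·-2.3265) / (3) = 3.5510
  β = (-6 - (4)·3.5510) / (7) = -2.8863
Residual b − A·x = (1.1196, 0.0001); ∞-norm = 1.1196

1.1196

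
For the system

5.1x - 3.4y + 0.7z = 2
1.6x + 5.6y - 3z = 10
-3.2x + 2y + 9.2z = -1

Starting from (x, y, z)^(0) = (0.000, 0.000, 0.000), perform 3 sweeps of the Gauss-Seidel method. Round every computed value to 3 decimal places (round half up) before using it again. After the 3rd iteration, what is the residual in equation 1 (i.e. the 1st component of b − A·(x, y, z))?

Iteration 1:
  x = (2 - (-3.4)·0.000 - (0.7)·0.000) / (5.1) = 0.392
  y = (10 - (1.6)·0.392 - (-3)·0.000) / (5.6) = 1.674
  z = (-1 - (-3.2)·0.392 - (2)·1.674) / (9.2) = -0.336
Iteration 2:
  x = (2 - (-3.4)·1.674 - (0.7)·-0.336) / (5.1) = 1.554
  y = (10 - (1.6)·1.554 - (-3)·-0.336) / (5.6) = 1.162
  z = (-1 - (-3.2)·1.554 - (2)·1.162) / (9.2) = 0.179
Iteration 3:
  x = (2 - (-3.4)·1.162 - (0.7)·0.179) / (5.1) = 1.142
  y = (10 - (1.6)·1.142 - (-3)·0.179) / (5.6) = 1.555
  z = (-1 - (-3.2)·1.142 - (2)·1.555) / (9.2) = -0.050
Residual b − A·x = (1.498, -0.685, 0.004)

1.498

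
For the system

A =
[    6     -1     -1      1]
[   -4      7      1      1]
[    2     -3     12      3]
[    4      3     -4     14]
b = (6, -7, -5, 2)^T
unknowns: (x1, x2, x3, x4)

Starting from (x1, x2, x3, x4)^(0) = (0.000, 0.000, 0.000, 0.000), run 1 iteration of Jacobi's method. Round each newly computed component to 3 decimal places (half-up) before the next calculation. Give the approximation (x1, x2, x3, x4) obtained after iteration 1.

Iteration 1:
  x1 = (6 - (-1)·0.000 - (-1)·0.000 - (1)·0.000) / (6) = 1.000
  x2 = (-7 - (-4)·0.000 - (1)·0.000 - (1)·0.000) / (7) = -1.000
  x3 = (-5 - (2)·0.000 - (-3)·0.000 - (3)·0.000) / (12) = -0.417
  x4 = (2 - (4)·0.000 - (3)·0.000 - (-4)·0.000) / (14) = 0.143

(1.000, -1.000, -0.417, 0.143)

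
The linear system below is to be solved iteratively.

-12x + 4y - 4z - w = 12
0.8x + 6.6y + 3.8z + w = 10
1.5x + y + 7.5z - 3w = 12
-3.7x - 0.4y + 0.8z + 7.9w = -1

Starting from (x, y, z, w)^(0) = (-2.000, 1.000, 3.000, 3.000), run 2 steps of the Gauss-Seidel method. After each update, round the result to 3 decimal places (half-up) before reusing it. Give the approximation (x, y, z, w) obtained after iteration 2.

(-2.110, 0.113, 1.457, -1.257)

Iteration 1:
  x = (12 - (4)·1.000 - (-4)·3.000 - (-1)·3.000) / (-12) = -1.917
  y = (10 - (0.8)·-1.917 - (3.8)·3.000 - (1)·3.000) / (6.6) = -0.434
  z = (12 - (1.5)·-1.917 - (1)·-0.434 - (-3)·3.000) / (7.5) = 3.241
  w = (-1 - (-3.7)·-1.917 - (-0.4)·-0.434 - (0.8)·3.241) / (7.9) = -1.375
Iteration 2:
  x = (12 - (4)·-0.434 - (-4)·3.241 - (-1)·-1.375) / (-12) = -2.110
  y = (10 - (0.8)·-2.110 - (3.8)·3.241 - (1)·-1.375) / (6.6) = 0.113
  z = (12 - (1.5)·-2.110 - (1)·0.113 - (-3)·-1.375) / (7.5) = 1.457
  w = (-1 - (-3.7)·-2.110 - (-0.4)·0.113 - (0.8)·1.457) / (7.9) = -1.257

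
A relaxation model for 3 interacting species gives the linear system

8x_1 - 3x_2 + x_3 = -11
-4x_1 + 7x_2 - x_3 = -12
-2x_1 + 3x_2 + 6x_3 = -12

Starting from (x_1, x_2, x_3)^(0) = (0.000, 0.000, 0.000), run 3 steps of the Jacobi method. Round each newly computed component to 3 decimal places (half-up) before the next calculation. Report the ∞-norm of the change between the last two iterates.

Iteration 1:
  x_1 = (-11 - (-3)·0.000 - (1)·0.000) / (8) = -1.375
  x_2 = (-12 - (-4)·0.000 - (-1)·0.000) / (7) = -1.714
  x_3 = (-12 - (-2)·0.000 - (3)·0.000) / (6) = -2.000
Iteration 2:
  x_1 = (-11 - (-3)·-1.714 - (1)·-2.000) / (8) = -1.768
  x_2 = (-12 - (-4)·-1.375 - (-1)·-2.000) / (7) = -2.786
  x_3 = (-12 - (-2)·-1.375 - (3)·-1.714) / (6) = -1.601
Iteration 3:
  x_1 = (-11 - (-3)·-2.786 - (1)·-1.601) / (8) = -2.220
  x_2 = (-12 - (-4)·-1.768 - (-1)·-1.601) / (7) = -2.953
  x_3 = (-12 - (-2)·-1.768 - (3)·-2.786) / (6) = -1.196
Change: (-0.452, -0.167, 0.405) → max |·| = 0.452

0.452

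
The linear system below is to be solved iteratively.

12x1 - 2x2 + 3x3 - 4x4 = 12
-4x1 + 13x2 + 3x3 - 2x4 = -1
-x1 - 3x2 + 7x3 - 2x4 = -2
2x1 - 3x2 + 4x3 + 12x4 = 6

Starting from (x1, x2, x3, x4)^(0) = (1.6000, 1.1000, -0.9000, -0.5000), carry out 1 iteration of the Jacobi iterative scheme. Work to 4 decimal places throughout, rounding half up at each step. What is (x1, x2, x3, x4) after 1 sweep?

(1.2417, 0.5462, 0.2714, 0.8083)

Iteration 1:
  x1 = (12 - (-2)·1.1000 - (3)·-0.9000 - (-4)·-0.5000) / (12) = 1.2417
  x2 = (-1 - (-4)·1.6000 - (3)·-0.9000 - (-2)·-0.5000) / (13) = 0.5462
  x3 = (-2 - (-1)·1.6000 - (-3)·1.1000 - (-2)·-0.5000) / (7) = 0.2714
  x4 = (6 - (2)·1.6000 - (-3)·1.1000 - (4)·-0.9000) / (12) = 0.8083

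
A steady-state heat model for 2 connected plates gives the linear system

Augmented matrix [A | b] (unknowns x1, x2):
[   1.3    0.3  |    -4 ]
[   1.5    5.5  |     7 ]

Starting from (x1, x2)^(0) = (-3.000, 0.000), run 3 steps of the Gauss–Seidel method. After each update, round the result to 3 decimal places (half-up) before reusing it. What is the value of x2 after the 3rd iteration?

2.253

Iteration 1:
  x1 = (-4 - (0.3)·0.000) / (1.3) = -3.077
  x2 = (7 - (1.5)·-3.077) / (5.5) = 2.112
Iteration 2:
  x1 = (-4 - (0.3)·2.112) / (1.3) = -3.564
  x2 = (7 - (1.5)·-3.564) / (5.5) = 2.245
Iteration 3:
  x1 = (-4 - (0.3)·2.245) / (1.3) = -3.595
  x2 = (7 - (1.5)·-3.595) / (5.5) = 2.253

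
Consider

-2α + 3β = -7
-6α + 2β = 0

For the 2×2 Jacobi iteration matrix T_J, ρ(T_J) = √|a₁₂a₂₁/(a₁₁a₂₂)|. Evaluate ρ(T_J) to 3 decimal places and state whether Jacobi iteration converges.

a₁₂a₂₁/(a₁₁a₂₂) = (3)·(-6) / ((-2)·(2)) = 4.500000
ρ = √|4.500000| = √4.500000 = 2.121
ρ > 1, so Jacobi diverges

2.121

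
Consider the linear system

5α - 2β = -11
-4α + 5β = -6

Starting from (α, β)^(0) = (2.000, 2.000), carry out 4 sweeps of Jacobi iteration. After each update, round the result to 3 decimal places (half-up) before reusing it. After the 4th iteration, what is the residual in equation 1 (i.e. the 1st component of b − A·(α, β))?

-1.739

Iteration 1:
  α = (-11 - (-2)·2.000) / (5) = -1.400
  β = (-6 - (-4)·2.000) / (5) = 0.400
Iteration 2:
  α = (-11 - (-2)·0.400) / (5) = -2.040
  β = (-6 - (-4)·-1.400) / (5) = -2.320
Iteration 3:
  α = (-11 - (-2)·-2.320) / (5) = -3.128
  β = (-6 - (-4)·-2.040) / (5) = -2.832
Iteration 4:
  α = (-11 - (-2)·-2.832) / (5) = -3.333
  β = (-6 - (-4)·-3.128) / (5) = -3.702
Residual b − A·x = (-1.739, -0.822)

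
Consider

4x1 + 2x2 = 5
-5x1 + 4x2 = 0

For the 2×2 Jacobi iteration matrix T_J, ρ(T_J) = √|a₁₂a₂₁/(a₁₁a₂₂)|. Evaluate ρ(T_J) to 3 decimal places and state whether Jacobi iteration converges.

a₁₂a₂₁/(a₁₁a₂₂) = (2)·(-5) / ((4)·(4)) = -0.625000
ρ = √|-0.625000| = √0.625000 = 0.791
ρ < 1, so Jacobi converges

0.791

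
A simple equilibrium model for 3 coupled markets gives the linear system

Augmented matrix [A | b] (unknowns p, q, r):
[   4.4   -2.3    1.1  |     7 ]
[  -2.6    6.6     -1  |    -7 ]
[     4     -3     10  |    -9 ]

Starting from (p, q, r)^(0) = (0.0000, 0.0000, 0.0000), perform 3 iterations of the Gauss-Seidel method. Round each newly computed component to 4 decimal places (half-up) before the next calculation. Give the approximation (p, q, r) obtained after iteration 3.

Iteration 1:
  p = (7 - (-2.3)·0.0000 - (1.1)·0.0000) / (4.4) = 1.5909
  q = (-7 - (-2.6)·1.5909 - (-1)·0.0000) / (6.6) = -0.4339
  r = (-9 - (4)·1.5909 - (-3)·-0.4339) / (10) = -1.6665
Iteration 2:
  p = (7 - (-2.3)·-0.4339 - (1.1)·-1.6665) / (4.4) = 1.7807
  q = (-7 - (-2.6)·1.7807 - (-1)·-1.6665) / (6.6) = -0.6116
  r = (-9 - (4)·1.7807 - (-3)·-0.6116) / (10) = -1.7958
Iteration 3:
  p = (7 - (-2.3)·-0.6116 - (1.1)·-1.7958) / (4.4) = 1.7202
  q = (-7 - (-2.6)·1.7202 - (-1)·-1.7958) / (6.6) = -0.6550
  r = (-9 - (4)·1.7202 - (-3)·-0.6550) / (10) = -1.7846

(1.7202, -0.6550, -1.7846)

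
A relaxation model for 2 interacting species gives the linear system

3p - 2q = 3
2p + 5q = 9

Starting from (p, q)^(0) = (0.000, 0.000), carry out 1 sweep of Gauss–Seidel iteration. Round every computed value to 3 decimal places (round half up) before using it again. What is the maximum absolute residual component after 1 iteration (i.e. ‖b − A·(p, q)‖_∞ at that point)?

2.800

Iteration 1:
  p = (3 - (-2)·0.000) / (3) = 1.000
  q = (9 - (2)·1.000) / (5) = 1.400
Residual b − A·x = (2.800, 0.000); ∞-norm = 2.800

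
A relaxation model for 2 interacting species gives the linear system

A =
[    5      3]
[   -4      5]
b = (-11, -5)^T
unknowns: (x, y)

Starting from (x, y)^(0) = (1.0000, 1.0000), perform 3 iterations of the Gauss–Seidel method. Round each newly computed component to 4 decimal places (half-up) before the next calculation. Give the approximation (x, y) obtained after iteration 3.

(-1.4771, -2.1817)

Iteration 1:
  x = (-11 - (3)·1.0000) / (5) = -2.8000
  y = (-5 - (-4)·-2.8000) / (5) = -3.2400
Iteration 2:
  x = (-11 - (3)·-3.2400) / (5) = -0.2560
  y = (-5 - (-4)·-0.2560) / (5) = -1.2048
Iteration 3:
  x = (-11 - (3)·-1.2048) / (5) = -1.4771
  y = (-5 - (-4)·-1.4771) / (5) = -2.1817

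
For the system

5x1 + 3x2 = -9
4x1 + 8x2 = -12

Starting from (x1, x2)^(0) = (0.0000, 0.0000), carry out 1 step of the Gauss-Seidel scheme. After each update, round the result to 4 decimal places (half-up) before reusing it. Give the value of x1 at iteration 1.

Iteration 1:
  x1 = (-9 - (3)·0.0000) / (5) = -1.8000
  x2 = (-12 - (4)·-1.8000) / (8) = -0.6000

-1.8000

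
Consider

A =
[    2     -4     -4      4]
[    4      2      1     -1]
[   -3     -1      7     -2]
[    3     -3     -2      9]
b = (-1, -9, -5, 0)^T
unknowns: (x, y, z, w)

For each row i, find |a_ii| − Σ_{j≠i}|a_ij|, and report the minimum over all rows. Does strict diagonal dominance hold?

row 1: |2| − (4+4+4) = -10
row 2: |2| − (4+1+1) = -4
row 3: |7| − (3+1+2) = 1
row 4: |9| − (3+3+2) = 1
minimum over rows = -10 → not strictly diagonally dominant

-10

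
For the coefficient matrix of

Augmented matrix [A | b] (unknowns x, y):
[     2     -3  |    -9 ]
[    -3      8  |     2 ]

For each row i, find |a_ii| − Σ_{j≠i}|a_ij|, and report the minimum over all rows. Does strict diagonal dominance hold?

-1

row 1: |2| − (3) = -1
row 2: |8| − (3) = 5
minimum over rows = -1 → not strictly diagonally dominant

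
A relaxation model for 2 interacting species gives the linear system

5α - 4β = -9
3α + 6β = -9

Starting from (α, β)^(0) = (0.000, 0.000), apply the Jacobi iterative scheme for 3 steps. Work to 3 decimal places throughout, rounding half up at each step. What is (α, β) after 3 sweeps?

(-2.280, 0.000)

Iteration 1:
  α = (-9 - (-4)·0.000) / (5) = -1.800
  β = (-9 - (3)·0.000) / (6) = -1.500
Iteration 2:
  α = (-9 - (-4)·-1.500) / (5) = -3.000
  β = (-9 - (3)·-1.800) / (6) = -0.600
Iteration 3:
  α = (-9 - (-4)·-0.600) / (5) = -2.280
  β = (-9 - (3)·-3.000) / (6) = 0.000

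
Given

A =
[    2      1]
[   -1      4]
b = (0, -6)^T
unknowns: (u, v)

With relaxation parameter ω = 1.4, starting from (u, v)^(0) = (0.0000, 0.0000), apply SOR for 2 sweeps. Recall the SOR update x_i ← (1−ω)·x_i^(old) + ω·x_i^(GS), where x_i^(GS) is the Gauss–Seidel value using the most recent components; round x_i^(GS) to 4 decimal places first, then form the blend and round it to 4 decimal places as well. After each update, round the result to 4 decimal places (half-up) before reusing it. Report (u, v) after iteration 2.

(1.4700, -0.7455)

Iteration 1:
  u: GS value = (0 - (1)·0.0000) / (2) = 0.0000;  u ← (1−ω)·0.0000 + ω·0.0000 = 0.0000
  v: GS value = (-6 - (-1)·0.0000) / (4) = -1.5000;  v ← (1−ω)·0.0000 + ω·-1.5000 = -2.1000
Iteration 2:
  u: GS value = (0 - (1)·-2.1000) / (2) = 1.0500;  u ← (1−ω)·0.0000 + ω·1.0500 = 1.4700
  v: GS value = (-6 - (-1)·1.4700) / (4) = -1.1325;  v ← (1−ω)·-2.1000 + ω·-1.1325 = -0.7455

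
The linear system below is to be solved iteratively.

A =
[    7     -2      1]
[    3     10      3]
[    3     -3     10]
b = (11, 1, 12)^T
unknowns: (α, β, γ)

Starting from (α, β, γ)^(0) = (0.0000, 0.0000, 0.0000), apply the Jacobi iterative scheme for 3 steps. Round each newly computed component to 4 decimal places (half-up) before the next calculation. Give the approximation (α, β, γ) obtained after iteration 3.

(1.2541, -0.5562, 0.5520)

Iteration 1:
  α = (11 - (-2)·0.0000 - (1)·0.0000) / (7) = 1.5714
  β = (1 - (3)·0.0000 - (3)·0.0000) / (10) = 0.1000
  γ = (12 - (3)·0.0000 - (-3)·0.0000) / (10) = 1.2000
Iteration 2:
  α = (11 - (-2)·0.1000 - (1)·1.2000) / (7) = 1.4286
  β = (1 - (3)·1.5714 - (3)·1.2000) / (10) = -0.7314
  γ = (12 - (3)·1.5714 - (-3)·0.1000) / (10) = 0.7586
Iteration 3:
  α = (11 - (-2)·-0.7314 - (1)·0.7586) / (7) = 1.2541
  β = (1 - (3)·1.4286 - (3)·0.7586) / (10) = -0.5562
  γ = (12 - (3)·1.4286 - (-3)·-0.7314) / (10) = 0.5520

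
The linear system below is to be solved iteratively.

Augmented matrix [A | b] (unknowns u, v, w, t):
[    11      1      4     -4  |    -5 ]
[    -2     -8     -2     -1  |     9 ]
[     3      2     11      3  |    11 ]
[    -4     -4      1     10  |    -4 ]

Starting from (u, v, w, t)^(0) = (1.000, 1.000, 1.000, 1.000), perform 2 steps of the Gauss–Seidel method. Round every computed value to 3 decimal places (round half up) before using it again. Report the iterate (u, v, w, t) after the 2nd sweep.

Iteration 1:
  u = (-5 - (1)·1.000 - (4)·1.000 - (-4)·1.000) / (11) = -0.545
  v = (9 - (-2)·-0.545 - (-2)·1.000 - (-1)·1.000) / (-8) = -1.364
  w = (11 - (3)·-0.545 - (2)·-1.364 - (3)·1.000) / (11) = 1.124
  t = (-4 - (-4)·-0.545 - (-4)·-1.364 - (1)·1.124) / (10) = -1.276
Iteration 2:
  u = (-5 - (1)·-1.364 - (4)·1.124 - (-4)·-1.276) / (11) = -1.203
  v = (9 - (-2)·-1.203 - (-2)·1.124 - (-1)·-1.276) / (-8) = -0.946
  w = (11 - (3)·-1.203 - (2)·-0.946 - (3)·-1.276) / (11) = 1.848
  t = (-4 - (-4)·-1.203 - (-4)·-0.946 - (1)·1.848) / (10) = -1.444

(-1.203, -0.946, 1.848, -1.444)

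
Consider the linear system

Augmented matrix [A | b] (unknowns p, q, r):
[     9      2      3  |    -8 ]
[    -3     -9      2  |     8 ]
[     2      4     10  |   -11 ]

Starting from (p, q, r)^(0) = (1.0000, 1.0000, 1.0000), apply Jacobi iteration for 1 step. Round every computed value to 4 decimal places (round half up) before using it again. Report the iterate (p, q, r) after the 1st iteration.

Iteration 1:
  p = (-8 - (2)·1.0000 - (3)·1.0000) / (9) = -1.4444
  q = (8 - (-3)·1.0000 - (2)·1.0000) / (-9) = -1.0000
  r = (-11 - (2)·1.0000 - (4)·1.0000) / (10) = -1.7000

(-1.4444, -1.0000, -1.7000)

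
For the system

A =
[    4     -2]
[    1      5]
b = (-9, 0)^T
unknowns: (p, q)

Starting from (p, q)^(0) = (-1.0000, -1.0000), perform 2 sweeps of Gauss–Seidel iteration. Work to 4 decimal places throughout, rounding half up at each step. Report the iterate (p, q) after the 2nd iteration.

Iteration 1:
  p = (-9 - (-2)·-1.0000) / (4) = -2.7500
  q = (0 - (1)·-2.7500) / (5) = 0.5500
Iteration 2:
  p = (-9 - (-2)·0.5500) / (4) = -1.9750
  q = (0 - (1)·-1.9750) / (5) = 0.3950

(-1.9750, 0.3950)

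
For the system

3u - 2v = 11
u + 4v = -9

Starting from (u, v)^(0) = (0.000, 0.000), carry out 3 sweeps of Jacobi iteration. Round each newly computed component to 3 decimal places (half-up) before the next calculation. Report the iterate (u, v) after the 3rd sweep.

Iteration 1:
  u = (11 - (-2)·0.000) / (3) = 3.667
  v = (-9 - (1)·0.000) / (4) = -2.250
Iteration 2:
  u = (11 - (-2)·-2.250) / (3) = 2.167
  v = (-9 - (1)·3.667) / (4) = -3.167
Iteration 3:
  u = (11 - (-2)·-3.167) / (3) = 1.555
  v = (-9 - (1)·2.167) / (4) = -2.792

(1.555, -2.792)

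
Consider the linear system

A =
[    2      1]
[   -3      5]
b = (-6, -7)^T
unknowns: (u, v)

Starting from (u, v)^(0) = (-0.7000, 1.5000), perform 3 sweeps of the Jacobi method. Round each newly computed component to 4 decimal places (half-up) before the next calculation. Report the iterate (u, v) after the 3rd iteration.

(-1.1750, -2.6540)

Iteration 1:
  u = (-6 - (1)·1.5000) / (2) = -3.7500
  v = (-7 - (-3)·-0.7000) / (5) = -1.8200
Iteration 2:
  u = (-6 - (1)·-1.8200) / (2) = -2.0900
  v = (-7 - (-3)·-3.7500) / (5) = -3.6500
Iteration 3:
  u = (-6 - (1)·-3.6500) / (2) = -1.1750
  v = (-7 - (-3)·-2.0900) / (5) = -2.6540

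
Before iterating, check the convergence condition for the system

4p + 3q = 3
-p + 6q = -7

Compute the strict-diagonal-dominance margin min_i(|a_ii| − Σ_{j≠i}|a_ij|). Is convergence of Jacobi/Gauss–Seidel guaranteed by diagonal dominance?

1

row 1: |4| − (3) = 1
row 2: |6| − (1) = 5
minimum over rows = 1 → strictly diagonally dominant (convergence guaranteed)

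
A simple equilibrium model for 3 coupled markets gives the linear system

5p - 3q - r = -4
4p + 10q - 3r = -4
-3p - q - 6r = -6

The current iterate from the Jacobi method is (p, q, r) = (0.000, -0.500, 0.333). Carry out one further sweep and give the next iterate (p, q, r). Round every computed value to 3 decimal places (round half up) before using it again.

One sweep:
  p = (-4 - (-3)·-0.500 - (-1)·0.333) / (5) = -1.033
  q = (-4 - (4)·0.000 - (-3)·0.333) / (10) = -0.300
  r = (-6 - (-3)·0.000 - (-1)·-0.500) / (-6) = 1.083

(-1.033, -0.300, 1.083)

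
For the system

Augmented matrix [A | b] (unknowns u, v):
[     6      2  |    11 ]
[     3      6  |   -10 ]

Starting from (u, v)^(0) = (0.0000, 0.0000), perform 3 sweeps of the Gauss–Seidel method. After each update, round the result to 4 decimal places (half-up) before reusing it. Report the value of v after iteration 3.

Iteration 1:
  u = (11 - (2)·0.0000) / (6) = 1.8333
  v = (-10 - (3)·1.8333) / (6) = -2.5833
Iteration 2:
  u = (11 - (2)·-2.5833) / (6) = 2.6944
  v = (-10 - (3)·2.6944) / (6) = -3.0139
Iteration 3:
  u = (11 - (2)·-3.0139) / (6) = 2.8380
  v = (-10 - (3)·2.8380) / (6) = -3.0857

-3.0857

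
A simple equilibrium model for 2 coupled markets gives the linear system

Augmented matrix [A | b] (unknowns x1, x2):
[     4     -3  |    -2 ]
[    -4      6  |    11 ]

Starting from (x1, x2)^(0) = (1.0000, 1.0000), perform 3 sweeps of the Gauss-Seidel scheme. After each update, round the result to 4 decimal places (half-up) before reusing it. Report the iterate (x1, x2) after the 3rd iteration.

(1.3750, 2.7500)

Iteration 1:
  x1 = (-2 - (-3)·1.0000) / (4) = 0.2500
  x2 = (11 - (-4)·0.2500) / (6) = 2.0000
Iteration 2:
  x1 = (-2 - (-3)·2.0000) / (4) = 1.0000
  x2 = (11 - (-4)·1.0000) / (6) = 2.5000
Iteration 3:
  x1 = (-2 - (-3)·2.5000) / (4) = 1.3750
  x2 = (11 - (-4)·1.3750) / (6) = 2.7500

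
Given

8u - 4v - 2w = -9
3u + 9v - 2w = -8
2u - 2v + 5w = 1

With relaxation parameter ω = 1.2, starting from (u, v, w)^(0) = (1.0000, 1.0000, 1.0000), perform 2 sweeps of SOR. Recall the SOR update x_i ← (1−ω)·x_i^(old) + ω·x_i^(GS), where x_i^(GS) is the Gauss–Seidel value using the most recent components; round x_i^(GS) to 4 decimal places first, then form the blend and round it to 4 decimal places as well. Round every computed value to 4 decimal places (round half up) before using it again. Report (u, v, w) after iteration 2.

Iteration 1:
  u: GS value = (-9 - (-4)·1.0000 - (-2)·1.0000) / (8) = -0.3750;  u ← (1−ω)·1.0000 + ω·-0.3750 = -0.6500
  v: GS value = (-8 - (3)·-0.6500 - (-2)·1.0000) / (9) = -0.4500;  v ← (1−ω)·1.0000 + ω·-0.4500 = -0.7400
  w: GS value = (1 - (2)·-0.6500 - (-2)·-0.7400) / (5) = 0.1640;  w ← (1−ω)·1.0000 + ω·0.1640 = -0.0032
Iteration 2:
  u: GS value = (-9 - (-4)·-0.7400 - (-2)·-0.0032) / (8) = -1.4958;  u ← (1−ω)·-0.6500 + ω·-1.4958 = -1.6650
  v: GS value = (-8 - (3)·-1.6650 - (-2)·-0.0032) / (9) = -0.3346;  v ← (1−ω)·-0.7400 + ω·-0.3346 = -0.2535
  w: GS value = (1 - (2)·-1.6650 - (-2)·-0.2535) / (5) = 0.7646;  w ← (1−ω)·-0.0032 + ω·0.7646 = 0.9182

(-1.6650, -0.2535, 0.9182)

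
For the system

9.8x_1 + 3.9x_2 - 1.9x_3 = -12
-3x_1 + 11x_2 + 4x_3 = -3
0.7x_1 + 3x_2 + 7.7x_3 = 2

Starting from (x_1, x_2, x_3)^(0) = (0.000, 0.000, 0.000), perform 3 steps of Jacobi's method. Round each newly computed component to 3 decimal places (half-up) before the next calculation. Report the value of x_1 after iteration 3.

-0.853

Iteration 1:
  x_1 = (-12 - (3.9)·0.000 - (-1.9)·0.000) / (9.8) = -1.224
  x_2 = (-3 - (-3)·0.000 - (4)·0.000) / (11) = -0.273
  x_3 = (2 - (0.7)·0.000 - (3)·0.000) / (7.7) = 0.260
Iteration 2:
  x_1 = (-12 - (3.9)·-0.273 - (-1.9)·0.260) / (9.8) = -1.065
  x_2 = (-3 - (-3)·-1.224 - (4)·0.260) / (11) = -0.701
  x_3 = (2 - (0.7)·-1.224 - (3)·-0.273) / (7.7) = 0.477
Iteration 3:
  x_1 = (-12 - (3.9)·-0.701 - (-1.9)·0.477) / (9.8) = -0.853
  x_2 = (-3 - (-3)·-1.065 - (4)·0.477) / (11) = -0.737
  x_3 = (2 - (0.7)·-1.065 - (3)·-0.701) / (7.7) = 0.630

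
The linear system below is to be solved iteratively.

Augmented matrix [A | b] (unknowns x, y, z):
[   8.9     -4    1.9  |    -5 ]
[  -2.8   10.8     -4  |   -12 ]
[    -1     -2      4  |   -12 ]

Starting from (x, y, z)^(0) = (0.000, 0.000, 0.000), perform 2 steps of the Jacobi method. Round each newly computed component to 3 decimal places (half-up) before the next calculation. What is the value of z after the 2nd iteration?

-3.696

Iteration 1:
  x = (-5 - (-4)·0.000 - (1.9)·0.000) / (8.9) = -0.562
  y = (-12 - (-2.8)·0.000 - (-4)·0.000) / (10.8) = -1.111
  z = (-12 - (-1)·0.000 - (-2)·0.000) / (4) = -3.000
Iteration 2:
  x = (-5 - (-4)·-1.111 - (1.9)·-3.000) / (8.9) = -0.421
  y = (-12 - (-2.8)·-0.562 - (-4)·-3.000) / (10.8) = -2.368
  z = (-12 - (-1)·-0.562 - (-2)·-1.111) / (4) = -3.696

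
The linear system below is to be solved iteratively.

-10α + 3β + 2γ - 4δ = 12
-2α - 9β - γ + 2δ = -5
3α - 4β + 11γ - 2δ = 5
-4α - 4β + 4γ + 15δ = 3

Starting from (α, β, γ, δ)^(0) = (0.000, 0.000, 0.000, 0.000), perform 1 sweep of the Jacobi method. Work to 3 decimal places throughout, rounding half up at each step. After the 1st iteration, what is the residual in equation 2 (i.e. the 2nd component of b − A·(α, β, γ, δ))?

-2.341

Iteration 1:
  α = (12 - (3)·0.000 - (2)·0.000 - (-4)·0.000) / (-10) = -1.200
  β = (-5 - (-2)·0.000 - (-1)·0.000 - (2)·0.000) / (-9) = 0.556
  γ = (5 - (3)·0.000 - (-4)·0.000 - (-2)·0.000) / (11) = 0.455
  δ = (3 - (-4)·0.000 - (-4)·0.000 - (4)·0.000) / (15) = 0.200
Residual b − A·x = (-1.778, -2.341, 6.219, -4.396)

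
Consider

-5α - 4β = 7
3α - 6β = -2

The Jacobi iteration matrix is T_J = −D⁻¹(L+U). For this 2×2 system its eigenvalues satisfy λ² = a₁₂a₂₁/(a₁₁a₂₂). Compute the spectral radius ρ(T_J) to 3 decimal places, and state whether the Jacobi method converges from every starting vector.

0.632

a₁₂a₂₁/(a₁₁a₂₂) = (-4)·(3) / ((-5)·(-6)) = -0.400000
ρ = √|-0.400000| = √0.400000 = 0.632
ρ < 1, so Jacobi converges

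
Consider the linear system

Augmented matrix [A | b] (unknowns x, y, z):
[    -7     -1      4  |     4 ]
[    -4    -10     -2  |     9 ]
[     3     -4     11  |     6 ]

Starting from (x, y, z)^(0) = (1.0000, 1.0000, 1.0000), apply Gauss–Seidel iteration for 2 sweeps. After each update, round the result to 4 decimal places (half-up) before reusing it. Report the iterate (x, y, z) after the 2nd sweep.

(-0.3052, -0.8190, 0.3309)

Iteration 1:
  x = (4 - (-1)·1.0000 - (4)·1.0000) / (-7) = -0.1429
  y = (9 - (-4)·-0.1429 - (-2)·1.0000) / (-10) = -1.0428
  z = (6 - (3)·-0.1429 - (-4)·-1.0428) / (11) = 0.2052
Iteration 2:
  x = (4 - (-1)·-1.0428 - (4)·0.2052) / (-7) = -0.3052
  y = (9 - (-4)·-0.3052 - (-2)·0.2052) / (-10) = -0.8190
  z = (6 - (3)·-0.3052 - (-4)·-0.8190) / (11) = 0.3309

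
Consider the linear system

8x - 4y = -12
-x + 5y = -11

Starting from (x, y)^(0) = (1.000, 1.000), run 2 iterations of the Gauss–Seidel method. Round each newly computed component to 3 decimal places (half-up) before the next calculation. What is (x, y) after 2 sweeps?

(-2.700, -2.740)

Iteration 1:
  x = (-12 - (-4)·1.000) / (8) = -1.000
  y = (-11 - (-1)·-1.000) / (5) = -2.400
Iteration 2:
  x = (-12 - (-4)·-2.400) / (8) = -2.700
  y = (-11 - (-1)·-2.700) / (5) = -2.740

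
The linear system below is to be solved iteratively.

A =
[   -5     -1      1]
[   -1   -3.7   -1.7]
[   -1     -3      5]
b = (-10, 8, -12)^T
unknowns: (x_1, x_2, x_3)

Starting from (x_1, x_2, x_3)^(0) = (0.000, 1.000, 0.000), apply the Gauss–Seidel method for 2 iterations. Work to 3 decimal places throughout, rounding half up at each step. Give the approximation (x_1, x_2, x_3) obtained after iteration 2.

Iteration 1:
  x_1 = (-10 - (-1)·1.000 - (1)·0.000) / (-5) = 1.800
  x_2 = (8 - (-1)·1.800 - (-1.7)·0.000) / (-3.7) = -2.649
  x_3 = (-12 - (-1)·1.800 - (-3)·-2.649) / (5) = -3.629
Iteration 2:
  x_1 = (-10 - (-1)·-2.649 - (1)·-3.629) / (-5) = 1.804
  x_2 = (8 - (-1)·1.804 - (-1.7)·-3.629) / (-3.7) = -0.982
  x_3 = (-12 - (-1)·1.804 - (-3)·-0.982) / (5) = -2.628

(1.804, -0.982, -2.628)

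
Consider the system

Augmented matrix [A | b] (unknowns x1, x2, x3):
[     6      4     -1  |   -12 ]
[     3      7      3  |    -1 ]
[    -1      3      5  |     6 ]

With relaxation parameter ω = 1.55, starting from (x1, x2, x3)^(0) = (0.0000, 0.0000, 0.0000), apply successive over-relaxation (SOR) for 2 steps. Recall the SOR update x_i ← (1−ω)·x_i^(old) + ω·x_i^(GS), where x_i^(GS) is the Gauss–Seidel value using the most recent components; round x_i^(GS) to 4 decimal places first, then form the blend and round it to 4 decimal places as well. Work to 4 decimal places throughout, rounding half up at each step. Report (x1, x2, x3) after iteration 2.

Iteration 1:
  x1: GS value = (-12 - (4)·0.0000 - (-1)·0.0000) / (6) = -2.0000;  x1 ← (1−ω)·0.0000 + ω·-2.0000 = -3.1000
  x2: GS value = (-1 - (3)·-3.1000 - (3)·0.0000) / (7) = 1.1857;  x2 ← (1−ω)·0.0000 + ω·1.1857 = 1.8378
  x3: GS value = (6 - (-1)·-3.1000 - (3)·1.8378) / (5) = -0.5227;  x3 ← (1−ω)·0.0000 + ω·-0.5227 = -0.8102
Iteration 2:
  x1: GS value = (-12 - (4)·1.8378 - (-1)·-0.8102) / (6) = -3.3602;  x1 ← (1−ω)·-3.1000 + ω·-3.3602 = -3.5033
  x2: GS value = (-1 - (3)·-3.5033 - (3)·-0.8102) / (7) = 1.7058;  x2 ← (1−ω)·1.8378 + ω·1.7058 = 1.6332
  x3: GS value = (6 - (-1)·-3.5033 - (3)·1.6332) / (5) = -0.4806;  x3 ← (1−ω)·-0.8102 + ω·-0.4806 = -0.2993

(-3.5033, 1.6332, -0.2993)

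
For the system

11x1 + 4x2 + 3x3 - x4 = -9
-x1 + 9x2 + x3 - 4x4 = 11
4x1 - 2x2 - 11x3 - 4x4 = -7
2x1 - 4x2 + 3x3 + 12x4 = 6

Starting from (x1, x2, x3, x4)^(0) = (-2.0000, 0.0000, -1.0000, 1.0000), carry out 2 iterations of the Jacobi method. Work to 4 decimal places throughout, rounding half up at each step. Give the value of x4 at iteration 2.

1.2079

Iteration 1:
  x1 = (-9 - (4)·0.0000 - (3)·-1.0000 - (-1)·1.0000) / (11) = -0.4545
  x2 = (11 - (-1)·-2.0000 - (1)·-1.0000 - (-4)·1.0000) / (9) = 1.5556
  x3 = (-7 - (4)·-2.0000 - (-2)·0.0000 - (-4)·1.0000) / (-11) = -0.4545
  x4 = (6 - (2)·-2.0000 - (-4)·0.0000 - (3)·-1.0000) / (12) = 1.0833
Iteration 2:
  x1 = (-9 - (4)·1.5556 - (3)·-0.4545 - (-1)·1.0833) / (11) = -1.1614
  x2 = (11 - (-1)·-0.4545 - (1)·-0.4545 - (-4)·1.0833) / (9) = 1.7037
  x3 = (-7 - (4)·-0.4545 - (-2)·1.5556 - (-4)·1.0833) / (-11) = -0.2057
  x4 = (6 - (2)·-0.4545 - (-4)·1.5556 - (3)·-0.4545) / (12) = 1.2079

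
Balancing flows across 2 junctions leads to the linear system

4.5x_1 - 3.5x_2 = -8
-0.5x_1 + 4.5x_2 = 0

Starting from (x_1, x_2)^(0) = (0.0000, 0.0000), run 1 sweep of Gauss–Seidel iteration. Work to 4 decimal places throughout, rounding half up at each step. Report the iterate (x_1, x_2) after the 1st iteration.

(-1.7778, -0.1975)

Iteration 1:
  x_1 = (-8 - (-3.5)·0.0000) / (4.5) = -1.7778
  x_2 = (0 - (-0.5)·-1.7778) / (4.5) = -0.1975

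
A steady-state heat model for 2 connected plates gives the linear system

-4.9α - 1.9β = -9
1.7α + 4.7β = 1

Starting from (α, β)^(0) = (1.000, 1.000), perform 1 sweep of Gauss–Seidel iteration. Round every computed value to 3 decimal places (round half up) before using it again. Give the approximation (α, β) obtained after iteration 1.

(1.449, -0.311)

Iteration 1:
  α = (-9 - (-1.9)·1.000) / (-4.9) = 1.449
  β = (1 - (1.7)·1.449) / (4.7) = -0.311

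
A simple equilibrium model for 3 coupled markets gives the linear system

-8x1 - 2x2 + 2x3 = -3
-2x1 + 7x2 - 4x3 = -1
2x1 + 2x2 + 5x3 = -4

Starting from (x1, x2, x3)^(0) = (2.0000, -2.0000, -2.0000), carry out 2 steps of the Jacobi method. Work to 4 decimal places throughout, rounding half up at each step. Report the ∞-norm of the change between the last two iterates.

Iteration 1:
  x1 = (-3 - (-2)·-2.0000 - (2)·-2.0000) / (-8) = 0.3750
  x2 = (-1 - (-2)·2.0000 - (-4)·-2.0000) / (7) = -0.7143
  x3 = (-4 - (2)·2.0000 - (2)·-2.0000) / (5) = -0.8000
Iteration 2:
  x1 = (-3 - (-2)·-0.7143 - (2)·-0.8000) / (-8) = 0.3536
  x2 = (-1 - (-2)·0.3750 - (-4)·-0.8000) / (7) = -0.4929
  x3 = (-4 - (2)·0.3750 - (2)·-0.7143) / (5) = -0.6643
Change: (-0.0214, 0.2214, 0.1357) → max |·| = 0.2214

0.2214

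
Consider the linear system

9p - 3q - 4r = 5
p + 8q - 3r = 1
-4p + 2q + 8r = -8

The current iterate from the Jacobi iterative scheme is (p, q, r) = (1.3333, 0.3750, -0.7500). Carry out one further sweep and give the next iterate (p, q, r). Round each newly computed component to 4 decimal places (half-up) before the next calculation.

(0.3472, -0.3229, -0.4271)

One sweep:
  p = (5 - (-3)·0.3750 - (-4)·-0.7500) / (9) = 0.3472
  q = (1 - (1)·1.3333 - (-3)·-0.7500) / (8) = -0.3229
  r = (-8 - (-4)·1.3333 - (2)·0.3750) / (8) = -0.4271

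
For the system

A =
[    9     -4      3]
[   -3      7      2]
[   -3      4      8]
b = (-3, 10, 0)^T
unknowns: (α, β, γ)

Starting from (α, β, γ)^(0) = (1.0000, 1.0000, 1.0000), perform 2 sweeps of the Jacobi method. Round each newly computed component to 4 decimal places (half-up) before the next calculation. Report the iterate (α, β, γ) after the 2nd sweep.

(0.4067, 1.3691, -0.8690)

Iteration 1:
  α = (-3 - (-4)·1.0000 - (3)·1.0000) / (9) = -0.2222
  β = (10 - (-3)·1.0000 - (2)·1.0000) / (7) = 1.5714
  γ = (0 - (-3)·1.0000 - (4)·1.0000) / (8) = -0.1250
Iteration 2:
  α = (-3 - (-4)·1.5714 - (3)·-0.1250) / (9) = 0.4067
  β = (10 - (-3)·-0.2222 - (2)·-0.1250) / (7) = 1.3691
  γ = (0 - (-3)·-0.2222 - (4)·1.5714) / (8) = -0.8690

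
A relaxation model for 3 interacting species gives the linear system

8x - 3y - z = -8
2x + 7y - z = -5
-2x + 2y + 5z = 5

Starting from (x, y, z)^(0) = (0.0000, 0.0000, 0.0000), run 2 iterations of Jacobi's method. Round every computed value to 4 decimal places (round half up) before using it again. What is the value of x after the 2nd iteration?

Iteration 1:
  x = (-8 - (-3)·0.0000 - (-1)·0.0000) / (8) = -1.0000
  y = (-5 - (2)·0.0000 - (-1)·0.0000) / (7) = -0.7143
  z = (5 - (-2)·0.0000 - (2)·0.0000) / (5) = 1.0000
Iteration 2:
  x = (-8 - (-3)·-0.7143 - (-1)·1.0000) / (8) = -1.1429
  y = (-5 - (2)·-1.0000 - (-1)·1.0000) / (7) = -0.2857
  z = (5 - (-2)·-1.0000 - (2)·-0.7143) / (5) = 0.8857

-1.1429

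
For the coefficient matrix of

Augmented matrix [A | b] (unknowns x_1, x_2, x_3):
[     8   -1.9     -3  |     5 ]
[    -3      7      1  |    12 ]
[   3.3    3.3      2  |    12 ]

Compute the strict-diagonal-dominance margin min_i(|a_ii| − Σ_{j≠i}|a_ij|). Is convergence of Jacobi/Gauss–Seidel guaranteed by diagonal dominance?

row 1: |8| − (1.9+3) = 3.1
row 2: |7| − (3+1) = 3
row 3: |2| − (3.3+3.3) = -4.6
minimum over rows = -4.6 → not strictly diagonally dominant

-4.6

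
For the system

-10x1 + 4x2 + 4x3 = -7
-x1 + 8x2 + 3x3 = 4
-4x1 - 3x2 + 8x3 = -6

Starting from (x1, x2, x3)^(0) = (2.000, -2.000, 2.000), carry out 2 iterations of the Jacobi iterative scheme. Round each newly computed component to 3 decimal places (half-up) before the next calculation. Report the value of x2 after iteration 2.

Iteration 1:
  x1 = (-7 - (4)·-2.000 - (4)·2.000) / (-10) = 0.700
  x2 = (4 - (-1)·2.000 - (3)·2.000) / (8) = 0.000
  x3 = (-6 - (-4)·2.000 - (-3)·-2.000) / (8) = -0.500
Iteration 2:
  x1 = (-7 - (4)·0.000 - (4)·-0.500) / (-10) = 0.500
  x2 = (4 - (-1)·0.700 - (3)·-0.500) / (8) = 0.775
  x3 = (-6 - (-4)·0.700 - (-3)·0.000) / (8) = -0.400

0.775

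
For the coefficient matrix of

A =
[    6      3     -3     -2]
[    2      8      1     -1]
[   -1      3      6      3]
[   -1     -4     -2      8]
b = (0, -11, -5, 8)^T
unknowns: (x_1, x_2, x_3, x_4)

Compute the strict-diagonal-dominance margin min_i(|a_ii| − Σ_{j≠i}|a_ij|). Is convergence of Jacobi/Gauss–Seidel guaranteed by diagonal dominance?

-2

row 1: |6| − (3+3+2) = -2
row 2: |8| − (2+1+1) = 4
row 3: |6| − (1+3+3) = -1
row 4: |8| − (1+4+2) = 1
minimum over rows = -2 → not strictly diagonally dominant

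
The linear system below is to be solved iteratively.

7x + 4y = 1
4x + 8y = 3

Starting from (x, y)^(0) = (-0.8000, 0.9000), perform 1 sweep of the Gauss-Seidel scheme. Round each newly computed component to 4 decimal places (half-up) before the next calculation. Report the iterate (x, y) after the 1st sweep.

Iteration 1:
  x = (1 - (4)·0.9000) / (7) = -0.3714
  y = (3 - (4)·-0.3714) / (8) = 0.5607

(-0.3714, 0.5607)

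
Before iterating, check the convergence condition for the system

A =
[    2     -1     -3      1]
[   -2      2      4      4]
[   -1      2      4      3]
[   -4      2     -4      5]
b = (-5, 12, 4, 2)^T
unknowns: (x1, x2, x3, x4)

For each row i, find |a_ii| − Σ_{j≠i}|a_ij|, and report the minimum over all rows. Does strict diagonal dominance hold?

-8

row 1: |2| − (1+3+1) = -3
row 2: |2| − (2+4+4) = -8
row 3: |4| − (1+2+3) = -2
row 4: |5| − (4+2+4) = -5
minimum over rows = -8 → not strictly diagonally dominant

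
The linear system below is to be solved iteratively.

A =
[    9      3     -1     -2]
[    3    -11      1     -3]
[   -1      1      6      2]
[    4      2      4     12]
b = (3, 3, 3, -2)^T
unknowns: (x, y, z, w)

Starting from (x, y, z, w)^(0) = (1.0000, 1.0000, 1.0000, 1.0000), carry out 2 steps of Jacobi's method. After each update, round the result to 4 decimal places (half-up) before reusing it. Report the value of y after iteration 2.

Iteration 1:
  x = (3 - (3)·1.0000 - (-1)·1.0000 - (-2)·1.0000) / (9) = 0.3333
  y = (3 - (3)·1.0000 - (1)·1.0000 - (-3)·1.0000) / (-11) = -0.1818
  z = (3 - (-1)·1.0000 - (1)·1.0000 - (2)·1.0000) / (6) = 0.1667
  w = (-2 - (4)·1.0000 - (2)·1.0000 - (4)·1.0000) / (12) = -1.0000
Iteration 2:
  x = (3 - (3)·-0.1818 - (-1)·0.1667 - (-2)·-1.0000) / (9) = 0.1902
  y = (3 - (3)·0.3333 - (1)·0.1667 - (-3)·-1.0000) / (-11) = 0.1061
  z = (3 - (-1)·0.3333 - (1)·-0.1818 - (2)·-1.0000) / (6) = 0.9192
  w = (-2 - (4)·0.3333 - (2)·-0.1818 - (4)·0.1667) / (12) = -0.3030

0.1061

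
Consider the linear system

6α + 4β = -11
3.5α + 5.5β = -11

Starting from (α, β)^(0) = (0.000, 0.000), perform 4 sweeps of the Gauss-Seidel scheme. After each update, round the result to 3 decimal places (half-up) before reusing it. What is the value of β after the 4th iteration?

-1.401

Iteration 1:
  α = (-11 - (4)·0.000) / (6) = -1.833
  β = (-11 - (3.5)·-1.833) / (5.5) = -0.834
Iteration 2:
  α = (-11 - (4)·-0.834) / (6) = -1.277
  β = (-11 - (3.5)·-1.277) / (5.5) = -1.187
Iteration 3:
  α = (-11 - (4)·-1.187) / (6) = -1.042
  β = (-11 - (3.5)·-1.042) / (5.5) = -1.337
Iteration 4:
  α = (-11 - (4)·-1.337) / (6) = -0.942
  β = (-11 - (3.5)·-0.942) / (5.5) = -1.401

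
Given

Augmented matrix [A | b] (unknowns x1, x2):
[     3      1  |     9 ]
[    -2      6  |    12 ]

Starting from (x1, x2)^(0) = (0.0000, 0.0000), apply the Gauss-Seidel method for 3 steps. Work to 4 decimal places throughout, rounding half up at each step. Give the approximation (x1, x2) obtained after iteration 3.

Iteration 1:
  x1 = (9 - (1)·0.0000) / (3) = 3.0000
  x2 = (12 - (-2)·3.0000) / (6) = 3.0000
Iteration 2:
  x1 = (9 - (1)·3.0000) / (3) = 2.0000
  x2 = (12 - (-2)·2.0000) / (6) = 2.6667
Iteration 3:
  x1 = (9 - (1)·2.6667) / (3) = 2.1111
  x2 = (12 - (-2)·2.1111) / (6) = 2.7037

(2.1111, 2.7037)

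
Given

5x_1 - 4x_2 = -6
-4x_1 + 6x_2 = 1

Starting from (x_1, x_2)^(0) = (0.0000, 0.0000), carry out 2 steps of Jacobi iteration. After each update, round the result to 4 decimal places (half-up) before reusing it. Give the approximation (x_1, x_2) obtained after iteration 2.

Iteration 1:
  x_1 = (-6 - (-4)·0.0000) / (5) = -1.2000
  x_2 = (1 - (-4)·0.0000) / (6) = 0.1667
Iteration 2:
  x_1 = (-6 - (-4)·0.1667) / (5) = -1.0666
  x_2 = (1 - (-4)·-1.2000) / (6) = -0.6333

(-1.0666, -0.6333)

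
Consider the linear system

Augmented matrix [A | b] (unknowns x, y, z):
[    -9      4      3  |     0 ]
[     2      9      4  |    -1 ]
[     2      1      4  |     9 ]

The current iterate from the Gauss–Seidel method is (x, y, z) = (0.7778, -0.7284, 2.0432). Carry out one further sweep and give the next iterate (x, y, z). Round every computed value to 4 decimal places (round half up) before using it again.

(0.3573, -1.0986, 2.3460)

One sweep:
  x = (0 - (4)·-0.7284 - (3)·2.0432) / (-9) = 0.3573
  y = (-1 - (2)·0.3573 - (4)·2.0432) / (9) = -1.0986
  z = (9 - (2)·0.3573 - (1)·-1.0986) / (4) = 2.3460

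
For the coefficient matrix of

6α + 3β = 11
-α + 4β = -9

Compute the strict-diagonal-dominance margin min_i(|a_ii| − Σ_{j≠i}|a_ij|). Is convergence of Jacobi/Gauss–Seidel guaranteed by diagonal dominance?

3

row 1: |6| − (3) = 3
row 2: |4| − (1) = 3
minimum over rows = 3 → strictly diagonally dominant (convergence guaranteed)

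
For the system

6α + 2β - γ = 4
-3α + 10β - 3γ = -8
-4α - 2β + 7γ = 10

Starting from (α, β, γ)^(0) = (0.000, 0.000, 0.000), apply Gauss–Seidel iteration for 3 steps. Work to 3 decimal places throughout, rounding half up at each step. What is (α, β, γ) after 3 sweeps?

Iteration 1:
  α = (4 - (2)·0.000 - (-1)·0.000) / (6) = 0.667
  β = (-8 - (-3)·0.667 - (-3)·0.000) / (10) = -0.600
  γ = (10 - (-4)·0.667 - (-2)·-0.600) / (7) = 1.638
Iteration 2:
  α = (4 - (2)·-0.600 - (-1)·1.638) / (6) = 1.140
  β = (-8 - (-3)·1.140 - (-3)·1.638) / (10) = 0.033
  γ = (10 - (-4)·1.140 - (-2)·0.033) / (7) = 2.089
Iteration 3:
  α = (4 - (2)·0.033 - (-1)·2.089) / (6) = 1.004
  β = (-8 - (-3)·1.004 - (-3)·2.089) / (10) = 0.128
  γ = (10 - (-4)·1.004 - (-2)·0.128) / (7) = 2.039

(1.004, 0.128, 2.039)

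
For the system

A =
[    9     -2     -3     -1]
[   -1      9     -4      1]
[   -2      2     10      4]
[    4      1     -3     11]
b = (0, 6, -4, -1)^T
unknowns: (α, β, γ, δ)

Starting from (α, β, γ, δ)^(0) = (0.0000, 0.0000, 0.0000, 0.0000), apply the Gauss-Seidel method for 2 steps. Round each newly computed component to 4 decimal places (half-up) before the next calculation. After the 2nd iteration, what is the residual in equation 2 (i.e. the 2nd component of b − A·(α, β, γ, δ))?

0.5110

Iteration 1:
  α = (0 - (-2)·0.0000 - (-3)·0.0000 - (-1)·0.0000) / (9) = 0.0000
  β = (6 - (-1)·0.0000 - (-4)·0.0000 - (1)·0.0000) / (9) = 0.6667
  γ = (-4 - (-2)·0.0000 - (2)·0.6667 - (4)·0.0000) / (10) = -0.5333
  δ = (-1 - (4)·0.0000 - (1)·0.6667 - (-3)·-0.5333) / (11) = -0.2970
Iteration 2:
  α = (0 - (-2)·0.6667 - (-3)·-0.5333 - (-1)·-0.2970) / (9) = -0.0626
  β = (6 - (-1)·-0.0626 - (-4)·-0.5333 - (1)·-0.2970) / (9) = 0.4557
  γ = (-4 - (-2)·-0.0626 - (2)·0.4557 - (4)·-0.2970) / (10) = -0.3849
  δ = (-1 - (4)·-0.0626 - (1)·0.4557 - (-3)·-0.3849) / (11) = -0.2145
Residual b − A·x = (0.1056, 0.5110, -0.3296, -0.0005)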